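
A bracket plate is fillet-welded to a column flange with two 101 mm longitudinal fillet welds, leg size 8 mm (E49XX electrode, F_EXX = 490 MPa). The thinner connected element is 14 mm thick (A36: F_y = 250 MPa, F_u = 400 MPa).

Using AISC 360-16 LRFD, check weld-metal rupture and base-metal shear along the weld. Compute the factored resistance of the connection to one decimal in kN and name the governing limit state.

Weld metal: throat = 0.707×8 = 5.656 mm, L = 2×101 = 202 mm. φR_n = 0.75 × 0.6 × 490 × 5.656 × 202 = 251.9 kN.
Base metal shear (14 mm plate): yield φR_n = 1.0×0.6×250×14×202 = 424.2 kN; rupture φR_n = 0.75×0.6×400×14×202 = 509.0 kN; take 424.2 kN (yield).
Governing: min(251.9, 424.2) = 251.9 kN → weld metal.

251.9 kN (weld metal governs)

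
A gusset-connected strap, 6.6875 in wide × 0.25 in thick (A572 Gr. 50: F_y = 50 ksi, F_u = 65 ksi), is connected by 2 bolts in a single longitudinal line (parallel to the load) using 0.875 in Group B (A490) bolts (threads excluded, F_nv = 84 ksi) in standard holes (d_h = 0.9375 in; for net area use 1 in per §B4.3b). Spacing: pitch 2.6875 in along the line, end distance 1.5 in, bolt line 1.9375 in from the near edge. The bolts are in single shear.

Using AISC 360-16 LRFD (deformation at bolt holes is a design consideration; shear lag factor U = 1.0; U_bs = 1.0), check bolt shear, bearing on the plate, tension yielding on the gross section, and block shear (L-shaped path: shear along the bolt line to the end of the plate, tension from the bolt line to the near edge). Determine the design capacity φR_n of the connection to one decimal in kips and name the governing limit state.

37.2 kips (block shear governs)

Bolt shear: A_b = π(0.875)²/4 = 0.60132 in². φR_n = 0.75 × 84 × 0.60132 × 2 × 1 = 75.8 kips.
Bearing (0.25 in plate, F_u = 65 ksi): end bolts L_c = 1.5 − 0.9375/2 = 1.03125, R_n = min(1.2×1.03125×0.25×65, 2.4×0.875×0.25×65) = 20.109 kips/bolt; interior L_c = 2.6875 − 0.9375 = 1.75, R_n = 34.125 kips/bolt. φR_n = 0.75 × (1×20.109 + 1×34.125) = 40.7 kips.
Tension yield (gross): A_g = 6.6875×0.25 = 1.6719 in². φR_n = 0.90 × 50 × 1.6719 = 75.2 kips.
Block shear: shear path 1×[1.5+1×2.6875] = 1×4.1875 in, A_gv = 1.0469, A_nv = 1×(4.1875 − 1.5×1)×0.25 = 0.67188 in²; tension to near edge: (1.9375 − 0.5×1)×0.25 = 0.35938 in². R_n = min(0.6×65×0.67188, 0.6×50×1.0469) + 1.0×65×0.35938 = min(26.203, 31.407) + 23.36 = 49.563 kips. φR_n = 0.75 × 49.563 = 37.2 kips.
Governing: min(75.8, 40.7, 75.2, 37.2) = 37.2 kips → block shear.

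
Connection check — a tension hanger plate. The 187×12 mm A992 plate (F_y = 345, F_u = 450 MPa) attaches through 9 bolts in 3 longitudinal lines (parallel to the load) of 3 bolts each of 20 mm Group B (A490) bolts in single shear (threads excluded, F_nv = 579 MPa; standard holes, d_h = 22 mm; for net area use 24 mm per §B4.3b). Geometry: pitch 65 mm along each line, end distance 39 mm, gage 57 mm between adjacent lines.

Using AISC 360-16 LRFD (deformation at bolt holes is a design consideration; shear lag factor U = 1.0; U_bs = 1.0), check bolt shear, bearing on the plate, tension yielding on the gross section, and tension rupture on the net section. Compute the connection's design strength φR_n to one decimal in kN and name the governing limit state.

Bolt shear: A_b = π(20)²/4 = 314.16 mm². φR_n = 0.75 × 579 × 314.16 × 9 × 1 = 1227.8 kN.
Bearing (12 mm plate, F_u = 450 MPa): end bolts L_c = 39 − 22/2 = 28, R_n = min(1.2×28×12×450, 2.4×20×12×450) = 181.44 kN/bolt; interior L_c = 65 − 22 = 43, R_n = 259.2 kN/bolt. φR_n = 0.75 × (3×181.44 + 6×259.2) = 1574.6 kN.
Tension yield (gross): A_g = 187×12 = 2244 mm². φR_n = 0.90 × 345 × 2244 = 696.8 kN.
Tension rupture (net): A_n = (187 − 3×24)×12 = 1380 mm² (U = 1.0, A_e = A_n). φR_n = 0.75 × 450 × 1380 = 465.8 kN.
Governing: min(1227.8, 1574.6, 696.8, 465.8) = 465.8 kN → net-section rupture.

465.8 kN (net-section rupture governs)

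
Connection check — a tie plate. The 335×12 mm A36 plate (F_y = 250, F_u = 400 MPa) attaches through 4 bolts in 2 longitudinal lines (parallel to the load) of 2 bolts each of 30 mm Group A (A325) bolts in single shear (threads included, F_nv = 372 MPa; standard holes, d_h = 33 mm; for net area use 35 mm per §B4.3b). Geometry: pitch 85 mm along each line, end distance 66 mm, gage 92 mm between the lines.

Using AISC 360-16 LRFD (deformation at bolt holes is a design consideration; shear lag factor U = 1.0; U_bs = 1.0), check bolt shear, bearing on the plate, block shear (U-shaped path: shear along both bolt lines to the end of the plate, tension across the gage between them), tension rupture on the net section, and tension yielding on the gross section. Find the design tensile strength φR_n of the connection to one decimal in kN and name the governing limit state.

612.9 kN (block shear governs)

Bolt shear: A_b = π(30)²/4 = 706.86 mm². φR_n = 0.75 × 372 × 706.86 × 4 × 1 = 788.9 kN.
Bearing (12 mm plate, F_u = 400 MPa): end bolts L_c = 66 − 33/2 = 49.5, R_n = min(1.2×49.5×12×400, 2.4×30×12×400) = 285.12 kN/bolt; interior L_c = 85 − 33 = 52, R_n = 299.52 kN/bolt. φR_n = 0.75 × (2×285.12 + 2×299.52) = 877.0 kN.
Block shear: shear path 2×[66+1×85] = 2×151 mm, A_gv = 3624, A_nv = 2×(151 − 1.5×35)×12 = 2364 mm²; tension across gage: (92 − 1×35)×12 = 684 mm². R_n = min(0.6×400×2364, 0.6×250×3624) + 1.0×400×684 = min(567.36, 543.6) + 273.6 = 817.2 kN. φR_n = 0.75 × 817.2 = 612.9 kN.
Tension rupture (net): A_n = (335 − 2×35)×12 = 3180 mm² (U = 1.0, A_e = A_n). φR_n = 0.75 × 400 × 3180 = 954.0 kN.
Tension yield (gross): A_g = 335×12 = 4020 mm². φR_n = 0.90 × 250 × 4020 = 904.5 kN.
Governing: min(788.9, 877.0, 612.9, 954.0, 904.5) = 612.9 kN → block shear.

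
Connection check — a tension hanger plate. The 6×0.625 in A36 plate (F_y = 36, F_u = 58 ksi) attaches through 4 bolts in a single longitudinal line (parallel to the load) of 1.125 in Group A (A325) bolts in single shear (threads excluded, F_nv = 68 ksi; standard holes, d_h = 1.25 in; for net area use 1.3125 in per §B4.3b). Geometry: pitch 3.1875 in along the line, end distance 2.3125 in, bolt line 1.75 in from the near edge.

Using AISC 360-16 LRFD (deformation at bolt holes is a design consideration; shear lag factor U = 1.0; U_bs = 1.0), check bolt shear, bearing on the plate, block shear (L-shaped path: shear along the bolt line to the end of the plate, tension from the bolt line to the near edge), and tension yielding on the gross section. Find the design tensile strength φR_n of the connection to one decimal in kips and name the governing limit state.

Bolt shear: A_b = π(1.125)²/4 = 0.99402 in². φR_n = 0.75 × 68 × 0.99402 × 4 × 1 = 202.8 kips.
Bearing (0.625 in plate, F_u = 58 ksi): end bolts L_c = 2.3125 − 1.25/2 = 1.6875, R_n = min(1.2×1.6875×0.625×58, 2.4×1.125×0.625×58) = 73.406 kips/bolt; interior L_c = 3.1875 − 1.25 = 1.9375, R_n = 84.281 kips/bolt. φR_n = 0.75 × (1×73.406 + 3×84.281) = 244.7 kips.
Block shear: shear path 1×[2.3125+3×3.1875] = 1×11.875 in, A_gv = 7.4219, A_nv = 1×(11.875 − 3.5×1.3125)×0.625 = 4.5508 in²; tension to near edge: (1.75 − 0.5×1.3125)×0.625 = 0.68359 in². R_n = min(0.6×58×4.5508, 0.6×36×7.4219) + 1.0×58×0.68359 = min(158.37, 160.31) + 39.648 = 198.02 kips. φR_n = 0.75 × 198.02 = 148.5 kips.
Tension yield (gross): A_g = 6×0.625 = 3.75 in². φR_n = 0.90 × 36 × 3.75 = 121.5 kips.
Governing: min(202.8, 244.7, 148.5, 121.5) = 121.5 kips → gross-section yield.

121.5 kips (gross-section yield governs)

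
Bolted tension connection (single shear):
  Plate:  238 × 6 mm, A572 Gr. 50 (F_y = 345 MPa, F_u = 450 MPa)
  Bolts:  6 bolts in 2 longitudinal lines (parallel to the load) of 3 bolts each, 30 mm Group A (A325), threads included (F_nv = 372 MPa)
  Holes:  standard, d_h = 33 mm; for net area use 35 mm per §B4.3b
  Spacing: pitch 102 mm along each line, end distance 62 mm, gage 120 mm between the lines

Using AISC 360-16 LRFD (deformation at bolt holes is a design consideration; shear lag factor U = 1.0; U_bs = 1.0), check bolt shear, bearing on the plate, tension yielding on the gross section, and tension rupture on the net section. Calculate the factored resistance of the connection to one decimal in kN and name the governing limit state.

Bolt shear: A_b = π(30)²/4 = 706.86 mm². φR_n = 0.75 × 372 × 706.86 × 6 × 1 = 1183.3 kN.
Bearing (6 mm plate, F_u = 450 MPa): end bolts L_c = 62 − 33/2 = 45.5, R_n = min(1.2×45.5×6×450, 2.4×30×6×450) = 147.42 kN/bolt; interior L_c = 102 − 33 = 69, R_n = 194.4 kN/bolt. φR_n = 0.75 × (2×147.42 + 4×194.4) = 804.3 kN.
Tension yield (gross): A_g = 238×6 = 1428 mm². φR_n = 0.90 × 345 × 1428 = 443.4 kN.
Tension rupture (net): A_n = (238 − 2×35)×6 = 1008 mm² (U = 1.0, A_e = A_n). φR_n = 0.75 × 450 × 1008 = 340.2 kN.
Governing: min(1183.3, 804.3, 443.4, 340.2) = 340.2 kN → net-section rupture.

340.2 kN (net-section rupture governs)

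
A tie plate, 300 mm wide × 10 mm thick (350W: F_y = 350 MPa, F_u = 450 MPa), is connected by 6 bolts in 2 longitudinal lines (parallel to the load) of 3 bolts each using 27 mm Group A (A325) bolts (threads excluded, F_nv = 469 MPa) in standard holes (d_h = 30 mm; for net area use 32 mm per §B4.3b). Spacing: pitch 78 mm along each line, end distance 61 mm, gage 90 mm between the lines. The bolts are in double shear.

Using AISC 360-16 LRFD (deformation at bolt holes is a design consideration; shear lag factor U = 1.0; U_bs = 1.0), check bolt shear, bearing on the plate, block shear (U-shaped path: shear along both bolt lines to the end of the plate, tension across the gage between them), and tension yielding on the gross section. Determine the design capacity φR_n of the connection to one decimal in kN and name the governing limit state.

750.6 kN (block shear governs)

Bolt shear: A_b = π(27)²/4 = 572.56 mm². φR_n = 0.75 × 469 × 572.56 × 6 × 2 = 2416.8 kN.
Bearing (10 mm plate, F_u = 450 MPa): end bolts L_c = 61 − 30/2 = 46, R_n = min(1.2×46×10×450, 2.4×27×10×450) = 248.4 kN/bolt; interior L_c = 78 − 30 = 48, R_n = 259.2 kN/bolt. φR_n = 0.75 × (2×248.4 + 4×259.2) = 1150.2 kN.
Block shear: shear path 2×[61+2×78] = 2×217 mm, A_gv = 4340, A_nv = 2×(217 − 2.5×32)×10 = 2740 mm²; tension across gage: (90 − 1×32)×10 = 580 mm². R_n = min(0.6×450×2740, 0.6×350×4340) + 1.0×450×580 = min(739.8, 911.4) + 261 = 1000.8 kN. φR_n = 0.75 × 1000.8 = 750.6 kN.
Tension yield (gross): A_g = 300×10 = 3000 mm². φR_n = 0.90 × 350 × 3000 = 945.0 kN.
Governing: min(2416.8, 1150.2, 750.6, 945.0) = 750.6 kN → block shear.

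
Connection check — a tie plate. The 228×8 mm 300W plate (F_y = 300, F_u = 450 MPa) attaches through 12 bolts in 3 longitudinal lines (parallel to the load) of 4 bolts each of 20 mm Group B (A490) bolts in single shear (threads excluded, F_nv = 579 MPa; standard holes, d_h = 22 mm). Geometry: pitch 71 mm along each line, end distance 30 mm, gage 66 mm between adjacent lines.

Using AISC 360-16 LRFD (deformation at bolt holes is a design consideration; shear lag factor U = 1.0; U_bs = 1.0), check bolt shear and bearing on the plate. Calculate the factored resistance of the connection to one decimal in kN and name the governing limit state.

Bolt shear: A_b = π(20)²/4 = 314.16 mm². φR_n = 0.75 × 579 × 314.16 × 12 × 1 = 1637.1 kN.
Bearing (8 mm plate, F_u = 450 MPa): end bolts L_c = 30 − 22/2 = 19, R_n = min(1.2×19×8×450, 2.4×20×8×450) = 82.08 kN/bolt; interior L_c = 71 − 22 = 49, R_n = 172.8 kN/bolt. φR_n = 0.75 × (3×82.08 + 9×172.8) = 1351.1 kN.
Governing: min(1637.1, 1351.1) = 1351.1 kN → bearing.

1351.1 kN (bearing governs)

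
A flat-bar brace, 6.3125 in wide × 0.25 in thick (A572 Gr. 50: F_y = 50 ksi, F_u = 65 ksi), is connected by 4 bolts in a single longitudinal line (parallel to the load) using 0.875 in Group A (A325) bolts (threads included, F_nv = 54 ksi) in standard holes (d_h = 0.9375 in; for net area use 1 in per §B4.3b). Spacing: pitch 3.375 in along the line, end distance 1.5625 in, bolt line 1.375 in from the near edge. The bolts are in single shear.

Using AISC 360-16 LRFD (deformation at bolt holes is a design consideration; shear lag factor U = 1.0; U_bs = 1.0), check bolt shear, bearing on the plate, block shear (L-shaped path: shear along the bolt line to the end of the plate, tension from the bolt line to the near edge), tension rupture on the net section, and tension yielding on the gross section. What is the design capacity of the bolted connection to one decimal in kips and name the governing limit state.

64.7 kips (net-section rupture governs)

Bolt shear: A_b = π(0.875)²/4 = 0.60132 in². φR_n = 0.75 × 54 × 0.60132 × 4 × 1 = 97.4 kips.
Bearing (0.25 in plate, F_u = 65 ksi): end bolts L_c = 1.5625 − 0.9375/2 = 1.09375, R_n = min(1.2×1.09375×0.25×65, 2.4×0.875×0.25×65) = 21.328 kips/bolt; interior L_c = 3.375 − 0.9375 = 2.4375, R_n = 34.125 kips/bolt. φR_n = 0.75 × (1×21.328 + 3×34.125) = 92.8 kips.
Block shear: shear path 1×[1.5625+3×3.375] = 1×11.6875 in, A_gv = 2.9219, A_nv = 1×(11.6875 − 3.5×1)×0.25 = 2.0469 in²; tension to near edge: (1.375 − 0.5×1)×0.25 = 0.21875 in². R_n = min(0.6×65×2.0469, 0.6×50×2.9219) + 1.0×65×0.21875 = min(79.829, 87.657) + 14.219 = 94.048 kips. φR_n = 0.75 × 94.048 = 70.5 kips.
Tension rupture (net): A_n = (6.3125 − 1×1)×0.25 = 1.3281 in² (U = 1.0, A_e = A_n). φR_n = 0.75 × 65 × 1.3281 = 64.7 kips.
Tension yield (gross): A_g = 6.3125×0.25 = 1.5781 in². φR_n = 0.90 × 50 × 1.5781 = 71.0 kips.
Governing: min(97.4, 92.8, 70.5, 64.7, 71.0) = 64.7 kips → net-section rupture.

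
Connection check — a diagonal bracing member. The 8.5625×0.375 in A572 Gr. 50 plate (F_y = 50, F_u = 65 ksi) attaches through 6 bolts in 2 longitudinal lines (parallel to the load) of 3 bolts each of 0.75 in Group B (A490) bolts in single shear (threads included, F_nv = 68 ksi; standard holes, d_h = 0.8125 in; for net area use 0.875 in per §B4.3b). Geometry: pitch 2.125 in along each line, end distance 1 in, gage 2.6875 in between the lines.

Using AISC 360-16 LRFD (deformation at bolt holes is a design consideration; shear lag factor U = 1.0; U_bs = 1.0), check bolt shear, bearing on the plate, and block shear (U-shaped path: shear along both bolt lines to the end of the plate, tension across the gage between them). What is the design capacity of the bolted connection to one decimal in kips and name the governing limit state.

100.3 kips (block shear governs)

Bolt shear: A_b = π(0.75)²/4 = 0.44179 in². φR_n = 0.75 × 68 × 0.44179 × 6 × 1 = 135.2 kips.
Bearing (0.375 in plate, F_u = 65 ksi): end bolts L_c = 1 − 0.8125/2 = 0.59375, R_n = min(1.2×0.59375×0.375×65, 2.4×0.75×0.375×65) = 17.367 kips/bolt; interior L_c = 2.125 − 0.8125 = 1.3125, R_n = 38.391 kips/bolt. φR_n = 0.75 × (2×17.367 + 4×38.391) = 141.2 kips.
Block shear: shear path 2×[1+2×2.125] = 2×5.25 in, A_gv = 3.9375, A_nv = 2×(5.25 − 2.5×0.875)×0.375 = 2.2969 in²; tension across gage: (2.6875 − 1×0.875)×0.375 = 0.67969 in². R_n = min(0.6×65×2.2969, 0.6×50×3.9375) + 1.0×65×0.67969 = min(89.579, 118.13) + 44.18 = 133.76 kips. φR_n = 0.75 × 133.76 = 100.3 kips.
Governing: min(135.2, 141.2, 100.3) = 100.3 kips → block shear.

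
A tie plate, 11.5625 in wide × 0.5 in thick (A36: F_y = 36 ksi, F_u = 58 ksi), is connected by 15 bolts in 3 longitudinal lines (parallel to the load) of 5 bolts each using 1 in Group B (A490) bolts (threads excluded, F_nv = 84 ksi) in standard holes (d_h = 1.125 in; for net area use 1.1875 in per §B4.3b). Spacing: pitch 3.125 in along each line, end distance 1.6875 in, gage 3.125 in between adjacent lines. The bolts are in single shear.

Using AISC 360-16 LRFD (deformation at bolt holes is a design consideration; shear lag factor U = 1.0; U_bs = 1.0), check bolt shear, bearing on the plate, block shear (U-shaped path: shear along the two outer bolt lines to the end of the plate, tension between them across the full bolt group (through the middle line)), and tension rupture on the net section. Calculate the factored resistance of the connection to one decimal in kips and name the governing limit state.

174.0 kips (net-section rupture governs)

Bolt shear: A_b = π(1)²/4 = 0.7854 in². φR_n = 0.75 × 84 × 0.7854 × 15 × 1 = 742.2 kips.
Bearing (0.5 in plate, F_u = 58 ksi): end bolts L_c = 1.6875 − 1.125/2 = 1.125, R_n = min(1.2×1.125×0.5×58, 2.4×1×0.5×58) = 39.15 kips/bolt; interior L_c = 3.125 − 1.125 = 2, R_n = 69.6 kips/bolt. φR_n = 0.75 × (3×39.15 + 12×69.6) = 714.5 kips.
Block shear: shear path 2×[1.6875+4×3.125] = 2×14.1875 in, A_gv = 14.188, A_nv = 2×(14.1875 − 4.5×1.1875)×0.5 = 8.8438 in²; tension across gage: (6.25 − 2×1.1875)×0.5 = 1.9375 in². R_n = min(0.6×58×8.8438, 0.6×36×14.188) + 1.0×58×1.9375 = min(307.76, 306.46) + 112.38 = 418.84 kips. φR_n = 0.75 × 418.84 = 314.1 kips.
Tension rupture (net): A_n = (11.5625 − 3×1.1875)×0.5 = 4 in² (U = 1.0, A_e = A_n). φR_n = 0.75 × 58 × 4 = 174.0 kips.
Governing: min(742.2, 714.5, 314.1, 174.0) = 174.0 kips → net-section rupture.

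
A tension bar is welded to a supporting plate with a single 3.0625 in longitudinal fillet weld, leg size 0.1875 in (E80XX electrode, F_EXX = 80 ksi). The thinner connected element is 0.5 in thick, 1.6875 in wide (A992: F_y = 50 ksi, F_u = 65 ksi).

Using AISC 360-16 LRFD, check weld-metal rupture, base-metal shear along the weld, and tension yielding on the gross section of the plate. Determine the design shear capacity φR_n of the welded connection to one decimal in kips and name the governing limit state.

14.6 kips (weld metal governs)

Weld metal: throat = 0.707×0.1875 = 0.13256 in, L = 3.0625 in. φR_n = 0.75 × 0.6 × 80 × 0.13256 × 3.0625 = 14.6 kips.
Base metal shear (0.5 in plate): yield φR_n = 1.0×0.6×50×0.5×3.0625 = 45.9 kips; rupture φR_n = 0.75×0.6×65×0.5×3.0625 = 44.8 kips; take 44.8 kips (rupture).
Tension yield (gross): A_g = 1.6875×0.5 = 0.84375 in². φR_n = 0.90 × 50 × 0.84375 = 38.0 kips.
Governing: min(14.6, 44.8, 38.0) = 14.6 kips → weld metal.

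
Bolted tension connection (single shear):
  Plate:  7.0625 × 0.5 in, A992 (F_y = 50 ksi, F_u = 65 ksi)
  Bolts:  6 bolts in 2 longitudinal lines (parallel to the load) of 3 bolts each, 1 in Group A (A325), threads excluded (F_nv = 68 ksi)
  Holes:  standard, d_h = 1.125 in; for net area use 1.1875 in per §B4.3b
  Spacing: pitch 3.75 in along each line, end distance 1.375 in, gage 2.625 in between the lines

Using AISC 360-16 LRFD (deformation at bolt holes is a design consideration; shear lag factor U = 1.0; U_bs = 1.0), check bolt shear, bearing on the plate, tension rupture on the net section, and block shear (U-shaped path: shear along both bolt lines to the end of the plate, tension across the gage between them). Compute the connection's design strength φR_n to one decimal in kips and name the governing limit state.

114.3 kips (net-section rupture governs)

Bolt shear: A_b = π(1)²/4 = 0.7854 in². φR_n = 0.75 × 68 × 0.7854 × 6 × 1 = 240.3 kips.
Bearing (0.5 in plate, F_u = 65 ksi): end bolts L_c = 1.375 − 1.125/2 = 0.8125, R_n = min(1.2×0.8125×0.5×65, 2.4×1×0.5×65) = 31.688 kips/bolt; interior L_c = 3.75 − 1.125 = 2.625, R_n = 78 kips/bolt. φR_n = 0.75 × (2×31.688 + 4×78) = 281.5 kips.
Tension rupture (net): A_n = (7.0625 − 2×1.1875)×0.5 = 2.3438 in² (U = 1.0, A_e = A_n). φR_n = 0.75 × 65 × 2.3438 = 114.3 kips.
Block shear: shear path 2×[1.375+2×3.75] = 2×8.875 in, A_gv = 8.875, A_nv = 2×(8.875 − 2.5×1.1875)×0.5 = 5.9063 in²; tension across gage: (2.625 − 1×1.1875)×0.5 = 0.71875 in². R_n = min(0.6×65×5.9063, 0.6×50×8.875) + 1.0×65×0.71875 = min(230.35, 266.25) + 46.719 = 277.07 kips. φR_n = 0.75 × 277.07 = 207.8 kips.
Governing: min(240.3, 281.5, 114.3, 207.8) = 114.3 kips → net-section rupture.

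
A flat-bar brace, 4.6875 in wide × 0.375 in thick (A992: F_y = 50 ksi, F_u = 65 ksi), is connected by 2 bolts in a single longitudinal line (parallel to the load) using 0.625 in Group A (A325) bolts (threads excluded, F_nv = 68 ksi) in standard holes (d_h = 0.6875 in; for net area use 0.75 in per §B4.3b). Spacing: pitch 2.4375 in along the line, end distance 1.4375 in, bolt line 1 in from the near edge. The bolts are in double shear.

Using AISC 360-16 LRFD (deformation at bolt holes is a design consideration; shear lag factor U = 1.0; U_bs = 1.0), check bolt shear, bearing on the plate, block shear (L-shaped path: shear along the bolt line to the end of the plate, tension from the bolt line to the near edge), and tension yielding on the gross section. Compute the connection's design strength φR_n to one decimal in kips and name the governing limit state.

41.6 kips (block shear governs)

Bolt shear: A_b = π(0.625)²/4 = 0.3068 in². φR_n = 0.75 × 68 × 0.3068 × 2 × 2 = 62.6 kips.
Bearing (0.375 in plate, F_u = 65 ksi): end bolts L_c = 1.4375 − 0.6875/2 = 1.09375, R_n = min(1.2×1.09375×0.375×65, 2.4×0.625×0.375×65) = 31.992 kips/bolt; interior L_c = 2.4375 − 0.6875 = 1.75, R_n = 36.563 kips/bolt. φR_n = 0.75 × (1×31.992 + 1×36.563) = 51.4 kips.
Block shear: shear path 1×[1.4375+1×2.4375] = 1×3.875 in, A_gv = 1.4531, A_nv = 1×(3.875 − 1.5×0.75)×0.375 = 1.0313 in²; tension to near edge: (1 − 0.5×0.75)×0.375 = 0.23438 in². R_n = min(0.6×65×1.0313, 0.6×50×1.4531) + 1.0×65×0.23438 = min(40.221, 43.593) + 15.235 = 55.456 kips. φR_n = 0.75 × 55.456 = 41.6 kips.
Tension yield (gross): A_g = 4.6875×0.375 = 1.7578 in². φR_n = 0.90 × 50 × 1.7578 = 79.1 kips.
Governing: min(62.6, 51.4, 41.6, 79.1) = 41.6 kips → block shear.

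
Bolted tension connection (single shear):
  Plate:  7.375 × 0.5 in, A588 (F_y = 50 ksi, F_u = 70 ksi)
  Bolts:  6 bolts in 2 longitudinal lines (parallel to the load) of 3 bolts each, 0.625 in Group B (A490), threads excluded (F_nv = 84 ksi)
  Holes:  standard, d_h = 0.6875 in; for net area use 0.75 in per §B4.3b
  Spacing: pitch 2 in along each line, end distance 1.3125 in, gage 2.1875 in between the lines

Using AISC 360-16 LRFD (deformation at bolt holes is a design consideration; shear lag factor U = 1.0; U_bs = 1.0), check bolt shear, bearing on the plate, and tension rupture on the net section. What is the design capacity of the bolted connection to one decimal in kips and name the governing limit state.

116.0 kips (bolt shear governs)

Bolt shear: A_b = π(0.625)²/4 = 0.3068 in². φR_n = 0.75 × 84 × 0.3068 × 6 × 1 = 116.0 kips.
Bearing (0.5 in plate, F_u = 70 ksi): end bolts L_c = 1.3125 − 0.6875/2 = 0.96875, R_n = min(1.2×0.96875×0.5×70, 2.4×0.625×0.5×70) = 40.688 kips/bolt; interior L_c = 2 − 0.6875 = 1.3125, R_n = 52.5 kips/bolt. φR_n = 0.75 × (2×40.688 + 4×52.5) = 218.5 kips.
Tension rupture (net): A_n = (7.375 − 2×0.75)×0.5 = 2.9375 in² (U = 1.0, A_e = A_n). φR_n = 0.75 × 70 × 2.9375 = 154.2 kips.
Governing: min(116.0, 218.5, 154.2) = 116.0 kips → bolt shear.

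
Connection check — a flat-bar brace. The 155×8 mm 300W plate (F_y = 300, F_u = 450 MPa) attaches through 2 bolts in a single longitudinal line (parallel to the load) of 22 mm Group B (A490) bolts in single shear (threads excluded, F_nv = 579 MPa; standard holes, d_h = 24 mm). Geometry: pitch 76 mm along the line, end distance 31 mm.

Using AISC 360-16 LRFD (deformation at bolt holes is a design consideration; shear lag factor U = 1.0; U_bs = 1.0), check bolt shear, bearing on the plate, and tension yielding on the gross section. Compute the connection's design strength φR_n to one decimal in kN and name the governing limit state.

Bolt shear: A_b = π(22)²/4 = 380.13 mm². φR_n = 0.75 × 579 × 380.13 × 2 × 1 = 330.1 kN.
Bearing (8 mm plate, F_u = 450 MPa): end bolts L_c = 31 − 24/2 = 19, R_n = min(1.2×19×8×450, 2.4×22×8×450) = 82.08 kN/bolt; interior L_c = 76 − 24 = 52, R_n = 190.08 kN/bolt. φR_n = 0.75 × (1×82.08 + 1×190.08) = 204.1 kN.
Tension yield (gross): A_g = 155×8 = 1240 mm². φR_n = 0.90 × 300 × 1240 = 334.8 kN.
Governing: min(330.1, 204.1, 334.8) = 204.1 kN → bearing.

204.1 kN (bearing governs)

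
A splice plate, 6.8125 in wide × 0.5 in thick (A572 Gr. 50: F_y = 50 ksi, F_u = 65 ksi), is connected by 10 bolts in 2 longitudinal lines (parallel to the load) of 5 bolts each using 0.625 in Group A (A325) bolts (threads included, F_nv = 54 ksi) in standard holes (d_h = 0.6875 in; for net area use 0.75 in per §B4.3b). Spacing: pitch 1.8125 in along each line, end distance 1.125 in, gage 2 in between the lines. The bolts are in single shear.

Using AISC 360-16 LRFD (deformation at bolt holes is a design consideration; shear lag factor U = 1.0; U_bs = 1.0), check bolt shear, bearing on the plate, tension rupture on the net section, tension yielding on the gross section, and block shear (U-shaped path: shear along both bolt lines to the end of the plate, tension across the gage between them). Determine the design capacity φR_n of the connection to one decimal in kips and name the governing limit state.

124.3 kips (bolt shear governs)

Bolt shear: A_b = π(0.625)²/4 = 0.3068 in². φR_n = 0.75 × 54 × 0.3068 × 10 × 1 = 124.3 kips.
Bearing (0.5 in plate, F_u = 65 ksi): end bolts L_c = 1.125 − 0.6875/2 = 0.78125, R_n = min(1.2×0.78125×0.5×65, 2.4×0.625×0.5×65) = 30.469 kips/bolt; interior L_c = 1.8125 − 0.6875 = 1.125, R_n = 43.875 kips/bolt. φR_n = 0.75 × (2×30.469 + 8×43.875) = 309.0 kips.
Tension rupture (net): A_n = (6.8125 − 2×0.75)×0.5 = 2.6563 in² (U = 1.0, A_e = A_n). φR_n = 0.75 × 65 × 2.6563 = 129.5 kips.
Tension yield (gross): A_g = 6.8125×0.5 = 3.4063 in². φR_n = 0.90 × 50 × 3.4063 = 153.3 kips.
Block shear: shear path 2×[1.125+4×1.8125] = 2×8.375 in, A_gv = 8.375, A_nv = 2×(8.375 − 4.5×0.75)×0.5 = 5 in²; tension across gage: (2 − 1×0.75)×0.5 = 0.625 in². R_n = min(0.6×65×5, 0.6×50×8.375) + 1.0×65×0.625 = min(195, 251.25) + 40.625 = 235.63 kips. φR_n = 0.75 × 235.63 = 176.7 kips.
Governing: min(124.3, 309.0, 129.5, 153.3, 176.7) = 124.3 kips → bolt shear.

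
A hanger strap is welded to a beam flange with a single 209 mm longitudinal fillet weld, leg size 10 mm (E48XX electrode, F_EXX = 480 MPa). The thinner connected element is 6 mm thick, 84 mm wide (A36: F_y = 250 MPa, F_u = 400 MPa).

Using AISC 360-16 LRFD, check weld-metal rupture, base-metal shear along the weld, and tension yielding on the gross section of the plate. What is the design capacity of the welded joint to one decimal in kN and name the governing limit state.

113.4 kN (gross-section yield governs)

Weld metal: throat = 0.707×10 = 7.07 mm, L = 209 mm. φR_n = 0.75 × 0.6 × 480 × 7.07 × 209 = 319.2 kN.
Base metal shear (6 mm plate): yield φR_n = 1.0×0.6×250×6×209 = 188.1 kN; rupture φR_n = 0.75×0.6×400×6×209 = 225.7 kN; take 188.1 kN (yield).
Tension yield (gross): A_g = 84×6 = 504 mm². φR_n = 0.90 × 250 × 504 = 113.4 kN.
Governing: min(319.2, 188.1, 113.4) = 113.4 kN → gross-section yield.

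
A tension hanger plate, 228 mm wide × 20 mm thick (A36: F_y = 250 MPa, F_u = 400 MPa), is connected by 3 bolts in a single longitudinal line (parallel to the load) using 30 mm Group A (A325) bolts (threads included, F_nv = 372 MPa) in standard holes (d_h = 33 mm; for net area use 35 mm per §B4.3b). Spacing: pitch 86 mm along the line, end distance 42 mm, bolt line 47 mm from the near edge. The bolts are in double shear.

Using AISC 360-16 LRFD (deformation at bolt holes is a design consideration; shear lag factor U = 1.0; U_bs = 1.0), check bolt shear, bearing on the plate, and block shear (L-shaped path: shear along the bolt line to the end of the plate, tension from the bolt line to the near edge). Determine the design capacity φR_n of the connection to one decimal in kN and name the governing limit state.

Bolt shear: A_b = π(30)²/4 = 706.86 mm². φR_n = 0.75 × 372 × 706.86 × 3 × 2 = 1183.3 kN.
Bearing (20 mm plate, F_u = 400 MPa): end bolts L_c = 42 − 33/2 = 25.5, R_n = min(1.2×25.5×20×400, 2.4×30×20×400) = 244.8 kN/bolt; interior L_c = 86 − 33 = 53, R_n = 508.8 kN/bolt. φR_n = 0.75 × (1×244.8 + 2×508.8) = 946.8 kN.
Block shear: shear path 1×[42+2×86] = 1×214 mm, A_gv = 4280, A_nv = 1×(214 − 2.5×35)×20 = 2530 mm²; tension to near edge: (47 − 0.5×35)×20 = 590 mm². R_n = min(0.6×400×2530, 0.6×250×4280) + 1.0×400×590 = min(607.2, 642) + 236 = 843.2 kN. φR_n = 0.75 × 843.2 = 632.4 kN.
Governing: min(1183.3, 946.8, 632.4) = 632.4 kN → block shear.

632.4 kN (block shear governs)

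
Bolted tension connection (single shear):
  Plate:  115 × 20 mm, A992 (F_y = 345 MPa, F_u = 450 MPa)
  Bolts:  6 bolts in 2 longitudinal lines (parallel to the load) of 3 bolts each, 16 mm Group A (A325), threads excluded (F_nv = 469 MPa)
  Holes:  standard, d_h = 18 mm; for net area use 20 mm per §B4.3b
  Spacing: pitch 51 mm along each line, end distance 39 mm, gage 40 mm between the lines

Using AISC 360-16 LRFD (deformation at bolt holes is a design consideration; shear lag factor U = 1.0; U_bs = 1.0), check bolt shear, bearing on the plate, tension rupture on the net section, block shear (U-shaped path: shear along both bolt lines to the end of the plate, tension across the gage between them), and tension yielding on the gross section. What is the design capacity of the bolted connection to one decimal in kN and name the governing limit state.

424.3 kN (bolt shear governs)

Bolt shear: A_b = π(16)²/4 = 201.06 mm². φR_n = 0.75 × 469 × 201.06 × 6 × 1 = 424.3 kN.
Bearing (20 mm plate, F_u = 450 MPa): end bolts L_c = 39 − 18/2 = 30, R_n = min(1.2×30×20×450, 2.4×16×20×450) = 324 kN/bolt; interior L_c = 51 − 18 = 33, R_n = 345.6 kN/bolt. φR_n = 0.75 × (2×324 + 4×345.6) = 1522.8 kN.
Tension rupture (net): A_n = (115 − 2×20)×20 = 1500 mm² (U = 1.0, A_e = A_n). φR_n = 0.75 × 450 × 1500 = 506.3 kN.
Block shear: shear path 2×[39+2×51] = 2×141 mm, A_gv = 5640, A_nv = 2×(141 − 2.5×20)×20 = 3640 mm²; tension across gage: (40 − 1×20)×20 = 400 mm². R_n = min(0.6×450×3640, 0.6×345×5640) + 1.0×450×400 = min(982.8, 1167.5) + 180 = 1162.8 kN. φR_n = 0.75 × 1162.8 = 872.1 kN.
Tension yield (gross): A_g = 115×20 = 2300 mm². φR_n = 0.90 × 345 × 2300 = 714.2 kN.
Governing: min(424.3, 1522.8, 506.3, 872.1, 714.2) = 424.3 kN → bolt shear.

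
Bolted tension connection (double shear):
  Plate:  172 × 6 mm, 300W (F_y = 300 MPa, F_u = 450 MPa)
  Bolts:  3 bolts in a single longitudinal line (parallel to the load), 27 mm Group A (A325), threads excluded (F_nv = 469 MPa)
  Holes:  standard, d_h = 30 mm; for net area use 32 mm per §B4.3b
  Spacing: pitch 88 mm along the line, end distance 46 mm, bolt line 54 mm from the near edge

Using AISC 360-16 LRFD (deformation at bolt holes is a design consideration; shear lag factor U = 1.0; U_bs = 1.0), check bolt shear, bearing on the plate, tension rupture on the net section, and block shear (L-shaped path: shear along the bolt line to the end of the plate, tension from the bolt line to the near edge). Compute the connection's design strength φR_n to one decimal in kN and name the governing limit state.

Bolt shear: A_b = π(27)²/4 = 572.56 mm². φR_n = 0.75 × 469 × 572.56 × 3 × 2 = 1208.4 kN.
Bearing (6 mm plate, F_u = 450 MPa): end bolts L_c = 46 − 30/2 = 31, R_n = min(1.2×31×6×450, 2.4×27×6×450) = 100.44 kN/bolt; interior L_c = 88 − 30 = 58, R_n = 174.96 kN/bolt. φR_n = 0.75 × (1×100.44 + 2×174.96) = 337.8 kN.
Tension rupture (net): A_n = (172 − 1×32)×6 = 840 mm² (U = 1.0, A_e = A_n). φR_n = 0.75 × 450 × 840 = 283.5 kN.
Block shear: shear path 1×[46+2×88] = 1×222 mm, A_gv = 1332, A_nv = 1×(222 − 2.5×32)×6 = 852 mm²; tension to near edge: (54 − 0.5×32)×6 = 228 mm². R_n = min(0.6×450×852, 0.6×300×1332) + 1.0×450×228 = min(230.04, 239.76) + 102.6 = 332.64 kN. φR_n = 0.75 × 332.64 = 249.5 kN.
Governing: min(1208.4, 337.8, 283.5, 249.5) = 249.5 kN → block shear.

249.5 kN (block shear governs)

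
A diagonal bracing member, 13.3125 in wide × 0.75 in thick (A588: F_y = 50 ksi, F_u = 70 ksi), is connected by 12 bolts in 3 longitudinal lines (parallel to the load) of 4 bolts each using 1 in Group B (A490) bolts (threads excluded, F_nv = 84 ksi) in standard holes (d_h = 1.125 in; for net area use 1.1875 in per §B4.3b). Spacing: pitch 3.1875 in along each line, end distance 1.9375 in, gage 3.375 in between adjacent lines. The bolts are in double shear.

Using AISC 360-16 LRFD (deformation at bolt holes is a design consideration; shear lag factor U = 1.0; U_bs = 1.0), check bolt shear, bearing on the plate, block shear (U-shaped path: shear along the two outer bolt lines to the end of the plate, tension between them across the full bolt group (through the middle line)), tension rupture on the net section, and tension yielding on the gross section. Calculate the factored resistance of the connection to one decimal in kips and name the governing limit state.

Bolt shear: A_b = π(1)²/4 = 0.7854 in². φR_n = 0.75 × 84 × 0.7854 × 12 × 2 = 1187.5 kips.
Bearing (0.75 in plate, F_u = 70 ksi): end bolts L_c = 1.9375 − 1.125/2 = 1.375, R_n = min(1.2×1.375×0.75×70, 2.4×1×0.75×70) = 86.625 kips/bolt; interior L_c = 3.1875 − 1.125 = 2.0625, R_n = 126 kips/bolt. φR_n = 0.75 × (3×86.625 + 9×126) = 1045.4 kips.
Block shear: shear path 2×[1.9375+3×3.1875] = 2×11.5 in, A_gv = 17.25, A_nv = 2×(11.5 − 3.5×1.1875)×0.75 = 11.016 in²; tension across gage: (6.75 − 2×1.1875)×0.75 = 3.2813 in². R_n = min(0.6×70×11.016, 0.6×50×17.25) + 1.0×70×3.2813 = min(462.67, 517.5) + 229.69 = 692.36 kips. φR_n = 0.75 × 692.36 = 519.3 kips.
Tension rupture (net): A_n = (13.3125 − 3×1.1875)×0.75 = 7.3125 in² (U = 1.0, A_e = A_n). φR_n = 0.75 × 70 × 7.3125 = 383.9 kips.
Tension yield (gross): A_g = 13.3125×0.75 = 9.9844 in². φR_n = 0.90 × 50 × 9.9844 = 449.3 kips.
Governing: min(1187.5, 1045.4, 519.3, 383.9, 449.3) = 383.9 kips → net-section rupture.

383.9 kips (net-section rupture governs)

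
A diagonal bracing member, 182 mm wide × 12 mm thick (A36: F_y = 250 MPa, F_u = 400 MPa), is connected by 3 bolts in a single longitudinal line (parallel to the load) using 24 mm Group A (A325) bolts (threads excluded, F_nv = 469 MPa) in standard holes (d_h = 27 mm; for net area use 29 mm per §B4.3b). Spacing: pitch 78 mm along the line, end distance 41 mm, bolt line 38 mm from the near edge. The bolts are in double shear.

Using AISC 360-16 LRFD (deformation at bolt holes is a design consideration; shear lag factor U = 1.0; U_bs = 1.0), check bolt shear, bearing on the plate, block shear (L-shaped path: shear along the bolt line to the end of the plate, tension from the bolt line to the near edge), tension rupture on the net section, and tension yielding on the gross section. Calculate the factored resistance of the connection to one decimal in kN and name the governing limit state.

350.6 kN (block shear governs)

Bolt shear: A_b = π(24)²/4 = 452.39 mm². φR_n = 0.75 × 469 × 452.39 × 3 × 2 = 954.8 kN.
Bearing (12 mm plate, F_u = 400 MPa): end bolts L_c = 41 − 27/2 = 27.5, R_n = min(1.2×27.5×12×400, 2.4×24×12×400) = 158.4 kN/bolt; interior L_c = 78 − 27 = 51, R_n = 276.48 kN/bolt. φR_n = 0.75 × (1×158.4 + 2×276.48) = 533.5 kN.
Block shear: shear path 1×[41+2×78] = 1×197 mm, A_gv = 2364, A_nv = 1×(197 − 2.5×29)×12 = 1494 mm²; tension to near edge: (38 − 0.5×29)×12 = 282 mm². R_n = min(0.6×400×1494, 0.6×250×2364) + 1.0×400×282 = min(358.56, 354.6) + 112.8 = 467.4 kN. φR_n = 0.75 × 467.4 = 350.6 kN.
Tension rupture (net): A_n = (182 − 1×29)×12 = 1836 mm² (U = 1.0, A_e = A_n). φR_n = 0.75 × 400 × 1836 = 550.8 kN.
Tension yield (gross): A_g = 182×12 = 2184 mm². φR_n = 0.90 × 250 × 2184 = 491.4 kN.
Governing: min(954.8, 533.5, 350.6, 550.8, 491.4) = 350.6 kN → block shear.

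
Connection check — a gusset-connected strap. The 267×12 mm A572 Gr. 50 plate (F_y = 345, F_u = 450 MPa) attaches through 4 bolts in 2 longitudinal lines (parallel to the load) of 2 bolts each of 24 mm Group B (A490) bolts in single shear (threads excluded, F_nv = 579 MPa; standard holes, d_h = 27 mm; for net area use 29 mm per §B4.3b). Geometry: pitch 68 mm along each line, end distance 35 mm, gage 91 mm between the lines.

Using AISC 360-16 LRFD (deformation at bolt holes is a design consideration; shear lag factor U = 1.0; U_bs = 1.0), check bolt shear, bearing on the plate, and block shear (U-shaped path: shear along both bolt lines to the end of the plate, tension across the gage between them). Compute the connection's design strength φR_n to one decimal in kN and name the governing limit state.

540.3 kN (block shear governs)

Bolt shear: A_b = π(24)²/4 = 452.39 mm². φR_n = 0.75 × 579 × 452.39 × 4 × 1 = 785.8 kN.
Bearing (12 mm plate, F_u = 450 MPa): end bolts L_c = 35 − 27/2 = 21.5, R_n = min(1.2×21.5×12×450, 2.4×24×12×450) = 139.32 kN/bolt; interior L_c = 68 − 27 = 41, R_n = 265.68 kN/bolt. φR_n = 0.75 × (2×139.32 + 2×265.68) = 607.5 kN.
Block shear: shear path 2×[35+1×68] = 2×103 mm, A_gv = 2472, A_nv = 2×(103 − 1.5×29)×12 = 1428 mm²; tension across gage: (91 − 1×29)×12 = 744 mm². R_n = min(0.6×450×1428, 0.6×345×2472) + 1.0×450×744 = min(385.56, 511.7) + 334.8 = 720.36 kN. φR_n = 0.75 × 720.36 = 540.3 kN.
Governing: min(785.8, 607.5, 540.3) = 540.3 kN → block shear.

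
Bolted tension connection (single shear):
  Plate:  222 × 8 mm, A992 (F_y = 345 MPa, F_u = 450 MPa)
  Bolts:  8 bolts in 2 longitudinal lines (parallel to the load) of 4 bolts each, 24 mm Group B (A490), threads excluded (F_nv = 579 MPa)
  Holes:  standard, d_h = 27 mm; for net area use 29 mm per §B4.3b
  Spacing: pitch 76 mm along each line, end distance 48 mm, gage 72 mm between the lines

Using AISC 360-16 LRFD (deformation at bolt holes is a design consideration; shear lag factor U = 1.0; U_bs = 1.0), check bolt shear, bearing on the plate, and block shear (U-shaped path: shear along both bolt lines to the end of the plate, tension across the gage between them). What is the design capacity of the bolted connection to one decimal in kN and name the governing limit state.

Bolt shear: A_b = π(24)²/4 = 452.39 mm². φR_n = 0.75 × 579 × 452.39 × 8 × 1 = 1571.6 kN.
Bearing (8 mm plate, F_u = 450 MPa): end bolts L_c = 48 − 27/2 = 34.5, R_n = min(1.2×34.5×8×450, 2.4×24×8×450) = 149.04 kN/bolt; interior L_c = 76 − 27 = 49, R_n = 207.36 kN/bolt. φR_n = 0.75 × (2×149.04 + 6×207.36) = 1156.7 kN.
Block shear: shear path 2×[48+3×76] = 2×276 mm, A_gv = 4416, A_nv = 2×(276 − 3.5×29)×8 = 2792 mm²; tension across gage: (72 − 1×29)×8 = 344 mm². R_n = min(0.6×450×2792, 0.6×345×4416) + 1.0×450×344 = min(753.84, 914.11) + 154.8 = 908.64 kN. φR_n = 0.75 × 908.64 = 681.5 kN.
Governing: min(1571.6, 1156.7, 681.5) = 681.5 kN → block shear.

681.5 kN (block shear governs)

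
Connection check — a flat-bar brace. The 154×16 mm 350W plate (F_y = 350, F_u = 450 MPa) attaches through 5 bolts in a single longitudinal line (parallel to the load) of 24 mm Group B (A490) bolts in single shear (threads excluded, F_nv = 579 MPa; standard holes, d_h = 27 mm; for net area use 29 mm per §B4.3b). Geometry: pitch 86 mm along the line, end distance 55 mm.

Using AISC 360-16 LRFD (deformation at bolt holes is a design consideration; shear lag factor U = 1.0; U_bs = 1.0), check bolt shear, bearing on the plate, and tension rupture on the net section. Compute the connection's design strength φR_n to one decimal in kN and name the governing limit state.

Bolt shear: A_b = π(24)²/4 = 452.39 mm². φR_n = 0.75 × 579 × 452.39 × 5 × 1 = 982.3 kN.
Bearing (16 mm plate, F_u = 450 MPa): end bolts L_c = 55 − 27/2 = 41.5, R_n = min(1.2×41.5×16×450, 2.4×24×16×450) = 358.56 kN/bolt; interior L_c = 86 − 27 = 59, R_n = 414.72 kN/bolt. φR_n = 0.75 × (1×358.56 + 4×414.72) = 1513.1 kN.
Tension rupture (net): A_n = (154 − 1×29)×16 = 2000 mm² (U = 1.0, A_e = A_n). φR_n = 0.75 × 450 × 2000 = 675.0 kN.
Governing: min(982.3, 1513.1, 675.0) = 675.0 kN → net-section rupture.

675.0 kN (net-section rupture governs)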